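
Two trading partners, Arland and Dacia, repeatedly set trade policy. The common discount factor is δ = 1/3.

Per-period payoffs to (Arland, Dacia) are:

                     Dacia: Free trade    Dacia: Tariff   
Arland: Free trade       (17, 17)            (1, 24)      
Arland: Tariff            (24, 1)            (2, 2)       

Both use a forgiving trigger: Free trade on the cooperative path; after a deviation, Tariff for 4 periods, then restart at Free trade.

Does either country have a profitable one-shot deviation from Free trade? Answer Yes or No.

IC: δ+…+δ^4 ≥ (24−17)/(17−2) = 7/15.
At δ = 1/3: partial sum = 0.4938 ≥ 0.4667. Cooperation sustainable.

No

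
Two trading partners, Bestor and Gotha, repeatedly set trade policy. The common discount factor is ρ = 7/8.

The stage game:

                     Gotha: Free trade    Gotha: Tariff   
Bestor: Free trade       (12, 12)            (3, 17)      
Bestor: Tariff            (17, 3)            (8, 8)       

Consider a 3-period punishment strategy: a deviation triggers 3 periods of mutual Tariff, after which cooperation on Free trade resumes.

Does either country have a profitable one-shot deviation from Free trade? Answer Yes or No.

No

A one-shot deviation gives 17 now, then 8 for 3 periods, then back to 12.
Gain from deviating: (17−12) today; loss: (12−8) in each of the next 3 periods.
No-deviation condition: (12−8)(ρ+…+ρ^3) ≥ 17−12, i.e. ρ+…+ρ^3 ≥ 5/4.
At ρ = 7/8: ρ+…+ρ^3 = 2.3105 ≥ 1.2500.
So cooperation is sustainable.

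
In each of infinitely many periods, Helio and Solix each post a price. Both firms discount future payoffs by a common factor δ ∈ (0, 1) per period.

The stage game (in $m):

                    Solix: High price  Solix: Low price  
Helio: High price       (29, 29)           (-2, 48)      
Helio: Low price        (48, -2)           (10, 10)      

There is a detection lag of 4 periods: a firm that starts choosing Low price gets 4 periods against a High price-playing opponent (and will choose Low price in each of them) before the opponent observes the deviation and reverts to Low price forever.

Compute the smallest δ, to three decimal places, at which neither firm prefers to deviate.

0.841

Deviating for the 4 undetected periods gains 48−29 = 19 per period over cooperation, then loses 29−10 = 19 per period forever once punishment starts.
Gain: 19(1 + δ + … + δ^3); loss: 19·δ^4/(1−δ).
No profitable deviation ⇔ 19(1−δ^4) ≤ 19·δ^4, i.e. δ^4 ≥ 19/(19+19) = 1/2.
Hence δ ≥ (1/2)^(1/4) ≈ 0.841.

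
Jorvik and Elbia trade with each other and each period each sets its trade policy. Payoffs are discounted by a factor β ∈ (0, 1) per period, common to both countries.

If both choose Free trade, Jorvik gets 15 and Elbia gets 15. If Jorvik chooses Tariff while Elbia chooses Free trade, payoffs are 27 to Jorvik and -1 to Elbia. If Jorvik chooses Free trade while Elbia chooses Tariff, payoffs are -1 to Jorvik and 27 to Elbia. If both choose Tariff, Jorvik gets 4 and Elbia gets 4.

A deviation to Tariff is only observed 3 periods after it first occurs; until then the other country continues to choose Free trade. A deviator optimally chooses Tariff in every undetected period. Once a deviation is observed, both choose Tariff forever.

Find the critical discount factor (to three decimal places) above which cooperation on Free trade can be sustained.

0.805

The best deviation is to choose Tariff for all 3 undetected periods, earning 27 each, then 4 forever once detected.
Deviation value: 27(1−β^3)/(1−β) + 4β^3/(1−β); cooperation value: 15/(1−β).
IC: 15 ≥ 27(1−β^3) + 4β^3 = 27 − 23β^3.
So β^3 ≥ 12/23, giving β ≥ (12/23)^(1/3) ≈ 0.805.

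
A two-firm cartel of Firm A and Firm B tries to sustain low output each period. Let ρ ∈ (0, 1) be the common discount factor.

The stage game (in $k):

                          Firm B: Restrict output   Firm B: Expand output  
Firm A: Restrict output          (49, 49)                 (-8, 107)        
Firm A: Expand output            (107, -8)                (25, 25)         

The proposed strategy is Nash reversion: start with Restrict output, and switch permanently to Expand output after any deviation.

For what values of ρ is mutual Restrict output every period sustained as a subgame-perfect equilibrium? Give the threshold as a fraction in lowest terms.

29/41

Under grim trigger the critical discount factor is (T−C)/(T−P) with T = 107, C = 49, P = 25.
ρ* = (107−49)/(107−25) = 58/82 = 29/41.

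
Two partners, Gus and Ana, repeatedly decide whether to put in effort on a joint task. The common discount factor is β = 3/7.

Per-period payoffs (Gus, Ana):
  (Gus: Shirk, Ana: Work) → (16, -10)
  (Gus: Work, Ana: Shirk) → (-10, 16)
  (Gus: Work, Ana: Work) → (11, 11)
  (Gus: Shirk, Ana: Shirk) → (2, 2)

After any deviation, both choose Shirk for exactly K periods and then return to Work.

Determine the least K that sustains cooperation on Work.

2

IC: β(1−β^K)/(1−β) ≥ (16−11)/(11−2) = 5/9.
With β = 3/7: need 1 − β^K ≥ 5/9·(1−3/7)/(3/7), i.e. β^K ≤ 0.2593.
Since (3/7)^1 = 0.4286 and (3/7)^2 = 0.1837, the smallest such K is 2.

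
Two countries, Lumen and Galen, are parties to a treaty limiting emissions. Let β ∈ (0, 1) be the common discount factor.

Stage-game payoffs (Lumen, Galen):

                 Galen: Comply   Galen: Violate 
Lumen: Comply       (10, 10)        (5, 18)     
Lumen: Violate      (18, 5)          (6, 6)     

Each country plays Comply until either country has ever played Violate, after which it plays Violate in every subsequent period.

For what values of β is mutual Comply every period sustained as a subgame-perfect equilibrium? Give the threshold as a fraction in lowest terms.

Cooperation forever yields 10 each period: 10/(1−β).
Deviating yields 18 once, then 6 forever: 18 + 6β/(1−β).
No profitable deviation requires 10/(1−β) ≥ 18 + 6β/(1−β).
Multiplying by (1−β): 10 ≥ 18(1−β) + 6β = 18 − 12β.
So 12β ≥ 8, i.e. β ≥ 8/12 = 2/3.

2/3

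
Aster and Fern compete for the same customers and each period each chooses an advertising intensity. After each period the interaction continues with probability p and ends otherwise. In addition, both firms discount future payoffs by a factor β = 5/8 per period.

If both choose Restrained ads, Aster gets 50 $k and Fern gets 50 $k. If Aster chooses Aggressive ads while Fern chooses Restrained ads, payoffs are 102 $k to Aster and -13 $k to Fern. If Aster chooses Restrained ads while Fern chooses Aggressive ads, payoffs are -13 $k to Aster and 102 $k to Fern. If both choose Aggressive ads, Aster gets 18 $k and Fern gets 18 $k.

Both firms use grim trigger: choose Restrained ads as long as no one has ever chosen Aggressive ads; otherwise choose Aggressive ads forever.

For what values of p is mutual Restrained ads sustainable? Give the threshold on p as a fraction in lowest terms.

104/105

With continuation probability p and discount β, the effective per-period discount factor is βp.
Grim-trigger IC: βp ≥ (102−50)/(102−18) = 13/21.
So p ≥ (13/21)/(5/8) = 104/105.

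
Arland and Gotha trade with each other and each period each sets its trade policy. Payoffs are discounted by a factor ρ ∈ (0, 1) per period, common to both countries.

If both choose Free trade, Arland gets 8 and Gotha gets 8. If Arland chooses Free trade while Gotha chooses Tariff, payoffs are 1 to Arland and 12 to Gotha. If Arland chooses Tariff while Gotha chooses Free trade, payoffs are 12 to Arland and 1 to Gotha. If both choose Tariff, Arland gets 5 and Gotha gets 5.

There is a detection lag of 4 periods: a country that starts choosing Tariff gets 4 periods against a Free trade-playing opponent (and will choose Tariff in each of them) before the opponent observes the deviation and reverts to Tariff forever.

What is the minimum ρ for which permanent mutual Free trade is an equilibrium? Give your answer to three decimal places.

Deviating for the 4 undetected periods gains 12−8 = 4 per period over cooperation, then loses 8−5 = 3 per period forever once punishment starts.
Gain: 4(1 + ρ + … + ρ^3); loss: 3·ρ^4/(1−ρ).
No profitable deviation ⇔ 4(1−ρ^4) ≤ 3·ρ^4, i.e. ρ^4 ≥ 4/(4+3) = 4/7.
Hence ρ ≥ (4/7)^(1/4) ≈ 0.869.

0.869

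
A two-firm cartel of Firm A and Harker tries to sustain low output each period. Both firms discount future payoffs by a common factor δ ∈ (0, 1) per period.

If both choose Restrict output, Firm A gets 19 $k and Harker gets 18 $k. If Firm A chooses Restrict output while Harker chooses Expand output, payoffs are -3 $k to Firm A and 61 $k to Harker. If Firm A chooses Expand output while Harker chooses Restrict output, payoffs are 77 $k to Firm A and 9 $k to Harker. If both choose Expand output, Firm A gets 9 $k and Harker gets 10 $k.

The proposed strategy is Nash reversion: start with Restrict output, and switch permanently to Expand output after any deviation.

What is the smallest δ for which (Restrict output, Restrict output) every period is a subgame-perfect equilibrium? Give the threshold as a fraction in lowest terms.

29/34

Firm A's threshold: (77−19)/(77−9) = 29/34.
Harker's threshold: (61−18)/(61−10) = 43/51.
29/34 > 43/51, so Firm A binds and δ* = 29/34.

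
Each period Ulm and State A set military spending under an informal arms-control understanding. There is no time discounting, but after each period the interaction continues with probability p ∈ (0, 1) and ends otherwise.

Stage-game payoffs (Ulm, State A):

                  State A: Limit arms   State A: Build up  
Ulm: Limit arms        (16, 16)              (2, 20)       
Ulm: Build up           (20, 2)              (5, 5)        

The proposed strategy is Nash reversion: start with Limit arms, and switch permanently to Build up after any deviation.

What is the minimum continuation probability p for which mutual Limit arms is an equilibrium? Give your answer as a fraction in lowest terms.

4/15

With no time discounting, the continuation probability p plays the role of the discount factor.
Grim-trigger IC: 16/(1−p) ≥ 20 + 5p/(1−p) ⇒ p ≥ (20−16)/(20−5) = 4/15.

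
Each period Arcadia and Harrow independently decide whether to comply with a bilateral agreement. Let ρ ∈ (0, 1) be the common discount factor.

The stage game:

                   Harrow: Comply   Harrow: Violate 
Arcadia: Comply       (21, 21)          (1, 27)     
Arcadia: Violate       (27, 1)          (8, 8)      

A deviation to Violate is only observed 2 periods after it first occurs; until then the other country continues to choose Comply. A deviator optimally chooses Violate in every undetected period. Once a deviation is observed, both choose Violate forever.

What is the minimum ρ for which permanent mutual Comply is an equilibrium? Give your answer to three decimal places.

0.562

A deviator earns 27 for 2 periods, then 8 forever; cooperating earns 21 forever. Multiplying the IC by (1−ρ):
21 ≥ 27(1−ρ^2) + 8ρ^2, so 19·ρ^2 ≥ 6 and ρ^2 ≥ 6/19.
ρ ≥ (6/19)^(1/2) ≈ 0.562.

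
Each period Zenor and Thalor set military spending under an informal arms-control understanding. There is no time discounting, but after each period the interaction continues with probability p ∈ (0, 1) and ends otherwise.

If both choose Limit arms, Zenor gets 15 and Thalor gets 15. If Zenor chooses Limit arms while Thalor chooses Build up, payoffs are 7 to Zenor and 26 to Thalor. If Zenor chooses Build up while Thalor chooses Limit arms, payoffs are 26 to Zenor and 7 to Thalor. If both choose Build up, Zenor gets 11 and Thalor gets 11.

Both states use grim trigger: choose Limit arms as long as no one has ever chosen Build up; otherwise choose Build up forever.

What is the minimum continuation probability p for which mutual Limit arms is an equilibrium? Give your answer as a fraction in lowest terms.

With no time discounting, the continuation probability p plays the role of the discount factor.
Grim-trigger IC: 15/(1−p) ≥ 26 + 11p/(1−p) ⇒ p ≥ (26−15)/(26−11) = 11/15.

11/15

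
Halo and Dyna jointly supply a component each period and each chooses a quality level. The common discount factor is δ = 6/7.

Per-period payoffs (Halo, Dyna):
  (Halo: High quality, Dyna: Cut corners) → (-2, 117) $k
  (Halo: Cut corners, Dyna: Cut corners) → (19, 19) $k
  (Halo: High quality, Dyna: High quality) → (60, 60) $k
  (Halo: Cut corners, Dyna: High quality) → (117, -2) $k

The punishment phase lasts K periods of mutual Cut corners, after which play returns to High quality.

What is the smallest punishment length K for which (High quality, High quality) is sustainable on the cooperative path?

IC: δ(1−δ^K)/(1−δ) ≥ (117−60)/(60−19) = 57/41.
With δ = 6/7: need 1 − δ^K ≥ 57/41·(1−6/7)/(6/7), i.e. δ^K ≤ 0.7683.
Since (6/7)^1 = 0.8571 and (6/7)^2 = 0.7347, the smallest such K is 2.

2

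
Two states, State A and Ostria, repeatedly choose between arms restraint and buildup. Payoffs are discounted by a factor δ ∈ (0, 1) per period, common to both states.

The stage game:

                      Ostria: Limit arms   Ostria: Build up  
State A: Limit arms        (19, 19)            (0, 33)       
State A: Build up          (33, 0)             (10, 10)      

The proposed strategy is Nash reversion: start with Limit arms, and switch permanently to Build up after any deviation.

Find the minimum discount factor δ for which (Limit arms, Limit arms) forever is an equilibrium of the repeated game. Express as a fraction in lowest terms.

One-period gain from deviating is 33 − 19 = 14. The loss is 19 − 10 = 9 in every subsequent period, with present value 9·δ/(1−δ).
Deviation is unprofitable when 9·δ/(1−δ) ≥ 14, i.e. δ/(1−δ) ≥ 14/9.
Equivalently δ ≥ 14/(14+9) = 14/23.

14/23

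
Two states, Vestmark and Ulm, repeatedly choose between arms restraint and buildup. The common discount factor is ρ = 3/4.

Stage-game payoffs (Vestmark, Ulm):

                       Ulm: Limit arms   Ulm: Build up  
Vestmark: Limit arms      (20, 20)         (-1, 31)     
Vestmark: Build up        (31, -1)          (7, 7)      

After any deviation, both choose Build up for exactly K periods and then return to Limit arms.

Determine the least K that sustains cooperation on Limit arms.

2

IC: ρ(1−ρ^K)/(1−ρ) ≥ (31−20)/(20−7) = 11/13.
With ρ = 3/4: need 1 − ρ^K ≥ 11/13·(1−3/4)/(3/4), i.e. ρ^K ≤ 0.7179.
Since (3/4)^1 = 0.7500 and (3/4)^2 = 0.5625, the smallest such K is 2.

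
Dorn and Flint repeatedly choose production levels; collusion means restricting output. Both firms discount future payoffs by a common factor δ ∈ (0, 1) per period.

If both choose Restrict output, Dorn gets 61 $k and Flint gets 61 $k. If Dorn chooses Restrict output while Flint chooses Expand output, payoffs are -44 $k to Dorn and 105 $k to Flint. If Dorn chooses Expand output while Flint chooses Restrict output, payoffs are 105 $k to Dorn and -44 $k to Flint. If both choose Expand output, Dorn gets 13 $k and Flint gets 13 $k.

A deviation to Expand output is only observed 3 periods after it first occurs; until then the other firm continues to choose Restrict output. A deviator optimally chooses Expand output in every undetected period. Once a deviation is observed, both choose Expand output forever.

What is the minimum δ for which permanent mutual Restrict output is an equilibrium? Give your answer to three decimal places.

Deviating for the 3 undetected periods gains 105−61 = 44 per period over cooperation, then loses 61−13 = 48 per period forever once punishment starts.
Gain: 44(1 + δ + … + δ^2); loss: 48·δ^3/(1−δ).
No profitable deviation ⇔ 44(1−δ^3) ≤ 48·δ^3, i.e. δ^3 ≥ 44/(44+48) = 11/23.
Hence δ ≥ (11/23)^(1/3) ≈ 0.782.

0.782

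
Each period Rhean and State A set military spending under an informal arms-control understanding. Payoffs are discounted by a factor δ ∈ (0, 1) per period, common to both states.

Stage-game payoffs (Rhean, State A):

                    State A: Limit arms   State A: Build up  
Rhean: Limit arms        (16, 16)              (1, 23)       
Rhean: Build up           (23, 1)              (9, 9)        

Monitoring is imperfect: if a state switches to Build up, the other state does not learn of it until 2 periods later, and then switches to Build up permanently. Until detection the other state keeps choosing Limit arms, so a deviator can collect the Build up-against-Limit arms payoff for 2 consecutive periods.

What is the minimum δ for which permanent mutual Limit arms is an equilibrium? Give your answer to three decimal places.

0.707

Deviating for the 2 undetected periods gains 23−16 = 7 per period over cooperation, then loses 16−9 = 7 per period forever once punishment starts.
Gain: 7(1 + δ + … + δ^1); loss: 7·δ^2/(1−δ).
No profitable deviation ⇔ 7(1−δ^2) ≤ 7·δ^2, i.e. δ^2 ≥ 7/(7+7) = 1/2.
Hence δ ≥ (1/2)^(1/2) ≈ 0.707.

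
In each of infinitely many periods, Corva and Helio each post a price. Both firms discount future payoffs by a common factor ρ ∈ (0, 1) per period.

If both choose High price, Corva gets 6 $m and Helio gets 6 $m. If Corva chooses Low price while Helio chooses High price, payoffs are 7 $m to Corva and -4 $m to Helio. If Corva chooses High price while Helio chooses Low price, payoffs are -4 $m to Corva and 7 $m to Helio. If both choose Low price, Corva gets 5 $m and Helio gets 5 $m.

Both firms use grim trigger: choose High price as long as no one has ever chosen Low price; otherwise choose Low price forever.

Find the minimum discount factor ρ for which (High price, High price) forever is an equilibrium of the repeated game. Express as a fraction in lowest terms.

6/(1−ρ) ≥ 7 + 5ρ/(1−ρ)
6 ≥ 7 − 2ρ
ρ ≥ 1/2.

1/2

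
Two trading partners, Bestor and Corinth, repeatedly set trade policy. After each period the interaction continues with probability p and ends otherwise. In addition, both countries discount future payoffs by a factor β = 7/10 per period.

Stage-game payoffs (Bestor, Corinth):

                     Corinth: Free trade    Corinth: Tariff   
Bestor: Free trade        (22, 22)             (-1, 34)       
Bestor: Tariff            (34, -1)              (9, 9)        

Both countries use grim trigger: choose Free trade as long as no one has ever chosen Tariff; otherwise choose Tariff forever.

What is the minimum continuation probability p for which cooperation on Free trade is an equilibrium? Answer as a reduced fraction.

24/35

Expected continuation weight on next period's payoff is β·p = 7/10·p, which plays the role of the discount factor.
Cooperation requires 7/10·p ≥ (34−22)/(34−9) = 12/25, hence p ≥ 24/35.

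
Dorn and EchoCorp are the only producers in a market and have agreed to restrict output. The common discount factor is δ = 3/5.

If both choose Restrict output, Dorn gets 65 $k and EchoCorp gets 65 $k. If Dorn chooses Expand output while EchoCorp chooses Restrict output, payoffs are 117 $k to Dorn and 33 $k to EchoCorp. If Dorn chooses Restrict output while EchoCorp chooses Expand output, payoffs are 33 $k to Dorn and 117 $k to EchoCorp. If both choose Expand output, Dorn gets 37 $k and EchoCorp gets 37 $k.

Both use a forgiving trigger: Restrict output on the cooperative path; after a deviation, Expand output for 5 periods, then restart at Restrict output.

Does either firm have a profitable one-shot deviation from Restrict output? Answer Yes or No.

A one-shot deviation gives 117 now, then 37 for 5 periods, then back to 65.
Gain from deviating: (117−65) today; loss: (65−37) in each of the next 5 periods.
No-deviation condition: (65−37)(δ+…+δ^5) ≥ 117−65, i.e. δ+…+δ^5 ≥ 13/7.
At δ = 3/5: δ+…+δ^5 = 1.3834 < 1.8571.
So cooperation is not sustainable.

Yes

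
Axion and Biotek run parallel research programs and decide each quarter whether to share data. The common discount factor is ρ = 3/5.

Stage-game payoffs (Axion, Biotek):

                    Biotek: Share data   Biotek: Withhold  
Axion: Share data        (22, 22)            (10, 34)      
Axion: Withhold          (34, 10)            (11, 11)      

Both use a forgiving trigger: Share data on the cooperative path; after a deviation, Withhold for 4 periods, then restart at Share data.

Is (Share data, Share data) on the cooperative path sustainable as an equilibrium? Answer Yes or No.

IC: ρ+…+ρ^4 ≥ (34−22)/(22−11) = 12/11.
At ρ = 3/5: partial sum = 1.3056 ≥ 1.0909. Cooperation sustainable.

Yes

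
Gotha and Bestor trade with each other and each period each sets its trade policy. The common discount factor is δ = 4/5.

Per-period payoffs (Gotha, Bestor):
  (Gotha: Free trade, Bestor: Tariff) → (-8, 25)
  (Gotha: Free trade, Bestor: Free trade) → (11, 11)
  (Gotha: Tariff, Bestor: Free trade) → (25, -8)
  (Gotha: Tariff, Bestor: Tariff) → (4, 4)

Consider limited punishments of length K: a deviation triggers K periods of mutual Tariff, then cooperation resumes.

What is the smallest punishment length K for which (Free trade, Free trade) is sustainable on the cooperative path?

Need Σ_{k=1}^{K} δ^k ≥ (25−11)/(11−4) = 2.0000 at δ = 4/5.
At K = 3 the sum is 1.9520 < 2.0000; at K = 4 it is 2.3616 ≥ 2.0000.
So the minimum punishment length is K = 4.

4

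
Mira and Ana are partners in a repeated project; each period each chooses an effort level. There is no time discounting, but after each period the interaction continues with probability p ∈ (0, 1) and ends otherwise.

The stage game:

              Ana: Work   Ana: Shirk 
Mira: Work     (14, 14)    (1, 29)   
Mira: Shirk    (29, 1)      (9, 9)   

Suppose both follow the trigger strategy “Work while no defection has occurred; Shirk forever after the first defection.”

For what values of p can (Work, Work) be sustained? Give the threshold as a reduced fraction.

Expected cooperation value is 14 + p·14 + p²·14 + … = 14/(1−p); deviation gives 29 + p·9/(1−p).
14 ≥ 29(1−p) + 9p ⇒ 20p ≥ 15 ⇒ p ≥ 15/20 = 3/4.

3/4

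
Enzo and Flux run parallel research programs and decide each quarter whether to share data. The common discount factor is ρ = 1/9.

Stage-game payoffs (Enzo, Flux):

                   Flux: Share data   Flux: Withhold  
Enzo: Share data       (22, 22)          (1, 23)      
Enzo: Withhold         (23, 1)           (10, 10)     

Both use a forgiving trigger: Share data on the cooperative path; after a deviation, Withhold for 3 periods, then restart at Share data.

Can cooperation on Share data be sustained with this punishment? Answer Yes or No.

Yes

Comparing payoff streams over the 4 periods until play realigns: cooperate → 22(1+ρ+…+ρ^3); deviate → 23 + 10(ρ+…+ρ^3).
Cooperation is sustained iff (22−10)(ρ+…+ρ^3) ≥ 23−22.
ρ+…+ρ^3 = 1/9·(1−(1/9)^3)/(1−1/9) = 0.1248, and (23−22)/(22−10) = 0.0833.
0.1248 ≥ 0.0833, so cooperation is sustainable.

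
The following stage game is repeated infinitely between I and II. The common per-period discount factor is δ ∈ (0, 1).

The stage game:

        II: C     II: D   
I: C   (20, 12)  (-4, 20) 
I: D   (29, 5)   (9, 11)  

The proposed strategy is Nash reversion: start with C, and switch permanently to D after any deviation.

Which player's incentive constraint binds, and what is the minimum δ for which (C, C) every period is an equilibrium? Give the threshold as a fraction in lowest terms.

II; δ ≥ 8/9

For I: deviation gain 29−20 = 9, per-period punishment loss 20−9 = 11. IC gives δ ≥ 9/20.
For II: gain 8, loss 1 per period, so δ ≥ 8/9.
The tighter constraint is II's, so cooperation needs δ ≥ 8/9.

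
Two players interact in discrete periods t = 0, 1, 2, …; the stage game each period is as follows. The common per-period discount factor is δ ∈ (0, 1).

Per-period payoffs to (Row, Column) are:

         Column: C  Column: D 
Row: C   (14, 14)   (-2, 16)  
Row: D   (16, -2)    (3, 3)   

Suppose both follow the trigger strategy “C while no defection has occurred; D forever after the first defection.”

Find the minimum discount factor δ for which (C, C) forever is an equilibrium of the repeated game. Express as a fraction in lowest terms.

2/13

14/(1−δ) ≥ 16 + 3δ/(1−δ)
14 ≥ 16 − 13δ
δ ≥ 2/13.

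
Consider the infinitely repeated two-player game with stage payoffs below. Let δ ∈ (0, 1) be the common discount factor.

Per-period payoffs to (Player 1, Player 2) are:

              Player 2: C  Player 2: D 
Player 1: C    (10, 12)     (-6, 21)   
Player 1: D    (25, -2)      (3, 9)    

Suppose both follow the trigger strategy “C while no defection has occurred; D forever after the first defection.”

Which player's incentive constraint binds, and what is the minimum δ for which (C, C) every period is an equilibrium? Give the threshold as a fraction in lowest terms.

Player 2; δ ≥ 3/4

Player 1's threshold: (25−10)/(25−3) = 15/22.
Player 2's threshold: (21−12)/(21−9) = 3/4.
15/22 < 3/4, so Player 2 binds and δ* = 3/4.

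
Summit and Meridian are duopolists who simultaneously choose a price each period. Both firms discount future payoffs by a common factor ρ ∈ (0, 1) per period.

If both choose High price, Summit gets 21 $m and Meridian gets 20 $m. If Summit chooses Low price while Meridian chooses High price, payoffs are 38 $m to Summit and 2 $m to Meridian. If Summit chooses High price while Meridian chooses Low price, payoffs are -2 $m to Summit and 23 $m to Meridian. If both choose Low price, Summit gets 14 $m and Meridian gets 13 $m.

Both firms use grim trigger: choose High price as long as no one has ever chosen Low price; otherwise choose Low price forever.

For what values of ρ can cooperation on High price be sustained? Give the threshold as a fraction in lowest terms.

Summit's threshold: (38−21)/(38−14) = 17/24.
Meridian's threshold: (23−20)/(23−13) = 3/10.
17/24 > 3/10, so Summit binds and ρ* = 17/24.

17/24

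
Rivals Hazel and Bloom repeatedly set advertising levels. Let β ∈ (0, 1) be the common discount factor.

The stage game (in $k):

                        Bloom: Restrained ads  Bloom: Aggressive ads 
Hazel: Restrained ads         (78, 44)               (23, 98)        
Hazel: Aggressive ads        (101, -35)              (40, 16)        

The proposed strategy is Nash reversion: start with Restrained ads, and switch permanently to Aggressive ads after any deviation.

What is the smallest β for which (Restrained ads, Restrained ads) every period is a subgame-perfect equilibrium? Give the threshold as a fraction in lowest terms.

27/41

Hazel's threshold: (101−78)/(101−40) = 23/61.
Bloom's threshold: (98−44)/(98−16) = 27/41.
23/61 < 27/41, so Bloom binds and β* = 27/41.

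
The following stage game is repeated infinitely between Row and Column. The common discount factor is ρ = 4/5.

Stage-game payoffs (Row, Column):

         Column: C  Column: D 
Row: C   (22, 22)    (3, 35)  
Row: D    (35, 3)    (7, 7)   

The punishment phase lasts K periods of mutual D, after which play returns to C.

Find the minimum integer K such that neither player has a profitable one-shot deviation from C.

Need Σ_{k=1}^{K} ρ^k ≥ (35−22)/(22−7) = 0.8667 at ρ = 4/5.
At K = 1 the sum is 0.8000 < 0.8667; at K = 2 it is 1.4400 ≥ 0.8667.
So the minimum punishment length is K = 2.

2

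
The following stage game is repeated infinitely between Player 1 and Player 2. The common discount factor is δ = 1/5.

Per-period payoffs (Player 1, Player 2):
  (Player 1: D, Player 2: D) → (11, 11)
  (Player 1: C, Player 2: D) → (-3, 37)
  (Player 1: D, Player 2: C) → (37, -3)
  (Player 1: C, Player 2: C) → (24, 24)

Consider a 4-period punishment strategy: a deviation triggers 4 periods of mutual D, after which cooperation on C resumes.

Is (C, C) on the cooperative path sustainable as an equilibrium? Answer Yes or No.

Comparing payoff streams over the 5 periods until play realigns: cooperate → 24(1+δ+…+δ^4); deviate → 37 + 11(δ+…+δ^4).
Cooperation is sustained iff (24−11)(δ+…+δ^4) ≥ 37−24.
δ+…+δ^4 = 1/5·(1−(1/5)^4)/(1−1/5) = 0.2496, and (37−24)/(24−11) = 1.0000.
0.2496 < 1.0000, so cooperation is not sustainable.

No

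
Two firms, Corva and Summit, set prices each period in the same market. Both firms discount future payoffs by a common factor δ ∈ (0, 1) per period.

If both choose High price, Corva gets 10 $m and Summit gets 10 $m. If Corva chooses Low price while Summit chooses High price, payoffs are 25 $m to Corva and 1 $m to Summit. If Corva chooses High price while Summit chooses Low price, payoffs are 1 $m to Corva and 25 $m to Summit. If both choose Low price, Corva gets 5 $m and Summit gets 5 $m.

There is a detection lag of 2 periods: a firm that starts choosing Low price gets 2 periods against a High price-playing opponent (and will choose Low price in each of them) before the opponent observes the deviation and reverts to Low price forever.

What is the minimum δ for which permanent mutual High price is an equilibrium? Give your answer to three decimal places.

The best deviation is to choose Low price for all 2 undetected periods, earning 25 each, then 5 forever once detected.
Deviation value: 25(1−δ^2)/(1−δ) + 5δ^2/(1−δ); cooperation value: 10/(1−δ).
IC: 10 ≥ 25(1−δ^2) + 5δ^2 = 25 − 20δ^2.
So δ^2 ≥ 15/20 = 3/4, giving δ ≥ (3/4)^(1/2) ≈ 0.866.

0.866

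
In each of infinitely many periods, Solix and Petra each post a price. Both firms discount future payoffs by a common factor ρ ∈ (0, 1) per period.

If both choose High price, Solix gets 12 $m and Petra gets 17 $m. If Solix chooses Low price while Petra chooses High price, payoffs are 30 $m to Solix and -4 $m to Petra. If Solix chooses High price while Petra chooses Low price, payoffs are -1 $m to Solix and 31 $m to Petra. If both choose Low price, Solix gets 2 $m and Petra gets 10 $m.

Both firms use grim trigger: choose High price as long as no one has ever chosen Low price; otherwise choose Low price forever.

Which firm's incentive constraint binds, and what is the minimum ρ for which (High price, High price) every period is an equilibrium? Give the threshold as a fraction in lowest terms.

Petra; ρ ≥ 2/3

Solix's threshold: (30−12)/(30−2) = 9/14.
Petra's threshold: (31−17)/(31−10) = 2/3.
9/14 < 2/3, so Petra binds and ρ* = 2/3.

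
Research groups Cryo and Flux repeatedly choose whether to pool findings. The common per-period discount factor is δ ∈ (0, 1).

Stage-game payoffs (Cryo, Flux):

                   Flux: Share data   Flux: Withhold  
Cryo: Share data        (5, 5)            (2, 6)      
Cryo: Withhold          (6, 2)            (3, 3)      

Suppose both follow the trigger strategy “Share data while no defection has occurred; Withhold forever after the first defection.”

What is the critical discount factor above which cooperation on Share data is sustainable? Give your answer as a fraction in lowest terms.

1/3

Under grim trigger the critical discount factor is (T−C)/(T−P) with T = 6, C = 5, P = 3.
δ* = (6−5)/(6−3) = 1/3.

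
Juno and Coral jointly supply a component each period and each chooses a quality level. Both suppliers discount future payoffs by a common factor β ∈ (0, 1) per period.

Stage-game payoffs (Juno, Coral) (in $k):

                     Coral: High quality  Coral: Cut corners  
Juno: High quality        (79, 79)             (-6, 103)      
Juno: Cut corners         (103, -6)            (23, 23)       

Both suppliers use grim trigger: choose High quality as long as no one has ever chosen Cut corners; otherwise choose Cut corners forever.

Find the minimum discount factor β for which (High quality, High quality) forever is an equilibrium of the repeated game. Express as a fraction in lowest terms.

3/10

Cooperation forever yields 79 each period: 79/(1−β).
Deviating yields 103 once, then 23 forever: 103 + 23β/(1−β).
No profitable deviation requires 79/(1−β) ≥ 103 + 23β/(1−β).
Multiplying by (1−β): 79 ≥ 103(1−β) + 23β = 103 − 80β.
So 80β ≥ 24, i.e. β ≥ 24/80 = 3/10.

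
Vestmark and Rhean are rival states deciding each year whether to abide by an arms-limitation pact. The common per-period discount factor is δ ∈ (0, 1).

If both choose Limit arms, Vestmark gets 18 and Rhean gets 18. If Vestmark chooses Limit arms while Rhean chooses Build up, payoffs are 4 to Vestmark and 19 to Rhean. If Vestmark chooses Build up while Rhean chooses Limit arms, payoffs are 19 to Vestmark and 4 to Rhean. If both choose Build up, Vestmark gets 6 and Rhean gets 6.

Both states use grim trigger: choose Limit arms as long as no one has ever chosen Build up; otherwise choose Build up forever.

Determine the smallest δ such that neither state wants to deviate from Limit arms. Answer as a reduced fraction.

Under grim trigger the critical discount factor is (T−C)/(T−P) with T = 19, C = 18, P = 6.
δ* = (19−18)/(19−6) = 1/13.

1/13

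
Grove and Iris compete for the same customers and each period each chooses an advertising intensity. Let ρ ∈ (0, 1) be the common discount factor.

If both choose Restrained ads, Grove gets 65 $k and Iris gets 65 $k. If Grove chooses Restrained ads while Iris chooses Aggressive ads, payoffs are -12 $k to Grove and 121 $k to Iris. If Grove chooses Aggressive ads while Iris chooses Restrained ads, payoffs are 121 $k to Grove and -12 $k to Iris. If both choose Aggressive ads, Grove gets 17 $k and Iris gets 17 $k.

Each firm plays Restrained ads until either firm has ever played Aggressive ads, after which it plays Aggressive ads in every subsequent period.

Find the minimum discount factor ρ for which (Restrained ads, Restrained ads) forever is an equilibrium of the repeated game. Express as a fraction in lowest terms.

Cooperation forever yields 65 each period: 65/(1−ρ).
Deviating yields 121 once, then 17 forever: 121 + 17ρ/(1−ρ).
No profitable deviation requires 65/(1−ρ) ≥ 121 + 17ρ/(1−ρ).
Multiplying by (1−ρ): 65 ≥ 121(1−ρ) + 17ρ = 121 − 104ρ.
So 104ρ ≥ 56, i.e. ρ ≥ 56/104 = 7/13.

7/13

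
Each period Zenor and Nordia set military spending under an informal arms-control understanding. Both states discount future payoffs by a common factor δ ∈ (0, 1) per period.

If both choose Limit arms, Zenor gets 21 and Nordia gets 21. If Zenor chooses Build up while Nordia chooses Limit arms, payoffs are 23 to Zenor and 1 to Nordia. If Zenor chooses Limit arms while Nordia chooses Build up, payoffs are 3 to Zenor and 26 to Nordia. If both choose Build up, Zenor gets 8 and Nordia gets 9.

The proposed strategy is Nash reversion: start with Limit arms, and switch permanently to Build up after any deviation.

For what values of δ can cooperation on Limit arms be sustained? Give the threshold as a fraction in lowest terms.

5/17

For Zenor: deviation gain 23−21 = 2, per-period punishment loss 21−8 = 13. IC gives δ ≥ 2/15.
For Nordia: gain 5, loss 12 per period, so δ ≥ 5/17.
The tighter constraint is Nordia's, so cooperation needs δ ≥ 5/17.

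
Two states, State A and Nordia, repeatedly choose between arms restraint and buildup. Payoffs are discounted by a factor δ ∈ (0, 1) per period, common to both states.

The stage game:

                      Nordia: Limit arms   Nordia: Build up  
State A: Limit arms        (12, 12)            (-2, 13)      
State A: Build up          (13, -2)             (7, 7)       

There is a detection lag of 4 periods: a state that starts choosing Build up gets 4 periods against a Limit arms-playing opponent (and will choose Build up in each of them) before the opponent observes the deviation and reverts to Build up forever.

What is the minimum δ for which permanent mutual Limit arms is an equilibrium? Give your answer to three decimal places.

0.639

Deviating for the 4 undetected periods gains 13−12 = 1 per period over cooperation, then loses 12−7 = 5 per period forever once punishment starts.
Gain: 1(1 + δ + … + δ^3); loss: 5·δ^4/(1−δ).
No profitable deviation ⇔ 1(1−δ^4) ≤ 5·δ^4, i.e. δ^4 ≥ 1/(1+5) = 1/6.
Hence δ ≥ (1/6)^(1/4) ≈ 0.639.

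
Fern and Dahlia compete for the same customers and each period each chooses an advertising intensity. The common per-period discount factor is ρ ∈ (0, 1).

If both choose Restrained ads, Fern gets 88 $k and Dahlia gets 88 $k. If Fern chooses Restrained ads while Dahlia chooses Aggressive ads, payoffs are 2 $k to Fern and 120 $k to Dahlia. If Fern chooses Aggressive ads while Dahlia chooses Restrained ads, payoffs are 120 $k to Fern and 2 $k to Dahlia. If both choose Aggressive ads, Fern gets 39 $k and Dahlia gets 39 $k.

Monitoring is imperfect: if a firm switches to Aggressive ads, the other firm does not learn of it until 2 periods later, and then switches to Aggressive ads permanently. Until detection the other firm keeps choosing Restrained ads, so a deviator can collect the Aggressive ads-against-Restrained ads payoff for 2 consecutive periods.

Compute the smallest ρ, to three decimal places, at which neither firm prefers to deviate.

0.629

Deviating for the 2 undetected periods gains 120−88 = 32 per period over cooperation, then loses 88−39 = 49 per period forever once punishment starts.
Gain: 32(1 + ρ + … + ρ^1); loss: 49·ρ^2/(1−ρ).
No profitable deviation ⇔ 32(1−ρ^2) ≤ 49·ρ^2, i.e. ρ^2 ≥ 32/(32+49) = 32/81.
Hence ρ ≥ (32/81)^(1/2) ≈ 0.629.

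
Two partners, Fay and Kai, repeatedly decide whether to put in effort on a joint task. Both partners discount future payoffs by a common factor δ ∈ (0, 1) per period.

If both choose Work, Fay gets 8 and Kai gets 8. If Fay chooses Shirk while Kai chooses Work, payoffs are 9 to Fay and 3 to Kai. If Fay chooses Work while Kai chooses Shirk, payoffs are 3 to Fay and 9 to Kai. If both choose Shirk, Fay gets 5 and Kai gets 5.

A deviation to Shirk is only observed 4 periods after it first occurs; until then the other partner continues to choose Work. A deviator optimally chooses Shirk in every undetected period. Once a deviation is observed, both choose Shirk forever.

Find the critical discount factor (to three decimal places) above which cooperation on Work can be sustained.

0.707

The best deviation is to choose Shirk for all 4 undetected periods, earning 9 each, then 5 forever once detected.
Deviation value: 9(1−δ^4)/(1−δ) + 5δ^4/(1−δ); cooperation value: 8/(1−δ).
IC: 8 ≥ 9(1−δ^4) + 5δ^4 = 9 − 4δ^4.
So δ^4 ≥ 1/4, giving δ ≥ (1/4)^(1/4) ≈ 0.707.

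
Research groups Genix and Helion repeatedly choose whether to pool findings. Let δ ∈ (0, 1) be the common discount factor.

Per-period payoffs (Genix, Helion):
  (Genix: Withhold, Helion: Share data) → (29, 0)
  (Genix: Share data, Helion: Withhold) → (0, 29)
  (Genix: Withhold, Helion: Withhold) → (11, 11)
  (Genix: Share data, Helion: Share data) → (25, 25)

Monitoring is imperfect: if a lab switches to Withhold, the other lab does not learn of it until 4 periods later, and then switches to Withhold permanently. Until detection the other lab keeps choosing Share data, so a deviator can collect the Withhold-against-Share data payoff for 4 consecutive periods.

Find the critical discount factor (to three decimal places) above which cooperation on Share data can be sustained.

Deviating for the 4 undetected periods gains 29−25 = 4 per period over cooperation, then loses 25−11 = 14 per period forever once punishment starts.
Gain: 4(1 + δ + … + δ^3); loss: 14·δ^4/(1−δ).
No profitable deviation ⇔ 4(1−δ^4) ≤ 14·δ^4, i.e. δ^4 ≥ 4/(4+14) = 2/9.
Hence δ ≥ (2/9)^(1/4) ≈ 0.687.

0.687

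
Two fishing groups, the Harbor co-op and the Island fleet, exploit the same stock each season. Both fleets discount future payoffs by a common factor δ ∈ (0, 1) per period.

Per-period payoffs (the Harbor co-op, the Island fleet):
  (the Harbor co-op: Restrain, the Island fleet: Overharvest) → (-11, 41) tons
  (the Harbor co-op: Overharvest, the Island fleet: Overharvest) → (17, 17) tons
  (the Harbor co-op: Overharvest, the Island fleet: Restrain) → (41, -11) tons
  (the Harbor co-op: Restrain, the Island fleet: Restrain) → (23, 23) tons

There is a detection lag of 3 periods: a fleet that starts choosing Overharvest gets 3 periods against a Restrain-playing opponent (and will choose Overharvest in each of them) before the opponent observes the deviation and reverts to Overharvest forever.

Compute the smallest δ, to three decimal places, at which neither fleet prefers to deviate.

0.909

Deviating for the 3 undetected periods gains 41−23 = 18 per period over cooperation, then loses 23−17 = 6 per period forever once punishment starts.
Gain: 18(1 + δ + … + δ^2); loss: 6·δ^3/(1−δ).
No profitable deviation ⇔ 18(1−δ^3) ≤ 6·δ^3, i.e. δ^3 ≥ 18/(18+6) = 3/4.
Hence δ ≥ (3/4)^(1/3) ≈ 0.909.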